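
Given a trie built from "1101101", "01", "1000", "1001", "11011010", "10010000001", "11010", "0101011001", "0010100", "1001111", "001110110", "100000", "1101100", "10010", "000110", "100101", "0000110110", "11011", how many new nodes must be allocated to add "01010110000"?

2

"010101100" is already a path in the trie; the remaining "00" must be added.
So 11 − 9 = 2 new nodes.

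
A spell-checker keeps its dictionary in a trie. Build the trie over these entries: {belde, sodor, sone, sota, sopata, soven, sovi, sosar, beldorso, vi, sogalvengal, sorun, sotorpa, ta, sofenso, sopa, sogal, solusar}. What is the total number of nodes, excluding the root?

59

Count nodes per top-level branch (shared prefixes stored once):
  'b'-branch (belde, beldorso): 9 nodes
  's'-branch (sodor, sofenso, sogal, sogalvengal, solusar, sone, sopa, sopata, sorun, sosar, sota, sotorpa, soven, sovi): 46 nodes
  't'-branch (ta): 2 nodes
  'v'-branch (vi): 2 nodes
Sum: 59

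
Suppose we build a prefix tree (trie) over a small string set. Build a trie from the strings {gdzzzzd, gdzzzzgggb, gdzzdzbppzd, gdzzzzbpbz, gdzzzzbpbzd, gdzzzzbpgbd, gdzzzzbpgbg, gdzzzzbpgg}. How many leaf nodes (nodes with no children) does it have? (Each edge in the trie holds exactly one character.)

A leaf is a node with no children — equivalently, the end of a word that is not a proper prefix of any other stored word.
Those words: "gdzzdzbppzd", "gdzzzzbpbzd", "gdzzzzbpgbd", "gdzzzzbpgbg", "gdzzzzbpgg", "gdzzzzd", "gdzzzzgggb"
Leaf count: 7

7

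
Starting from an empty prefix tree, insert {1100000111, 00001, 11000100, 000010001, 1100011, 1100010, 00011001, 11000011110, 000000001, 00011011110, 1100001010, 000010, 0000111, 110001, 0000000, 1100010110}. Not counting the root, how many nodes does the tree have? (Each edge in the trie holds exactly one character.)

51

Trace insertions, counting only characters that open a new branch:
  "1100000111" → 10 new (1, 1, 0, 0, 0, 0, 0, 1, 1, 1)
  "00001" → 5 new (0, 0, 0, 0, 1)
  "11000100" → prefix "11000" already present; 3 new (1, 0, 0)
  "000010001" → prefix "00001" already present; 4 new (0, 0, 0, 1)
  "1100011" → prefix "110001" already present; 1 new (1)
  "1100010" → prefix "1100010" already present; 0 new (none)
  "00011001" → prefix "000" already present; 5 new (1, 1, 0, 0, 1)
  "11000011110" → prefix "110000" already present; 5 new (1, 1, 1, 1, 0)
  "000000001" → prefix "0000" already present; 5 new (0, 0, 0, 0, 1)
  "00011011110" → prefix "000110" already present; 5 new (1, 1, 1, 1, 0)
  "1100001010" → prefix "1100001" already present; 3 new (0, 1, 0)
  "000010" → prefix "000010" already present; 0 new (none)
  "0000111" → prefix "00001" already present; 2 new (1, 1)
  "110001" → prefix "110001" already present; 0 new (none)
  "0000000" → prefix "0000000" already present; 0 new (none)
  "1100010110" → prefix "1100010" already present; 3 new (1, 1, 0)
Total nodes = 10 + 5 + 3 + 4 + 1 + 0 + 5 + 5 + 5 + 5 + 3 + 0 + 2 + 0 + 0 + 3 = 51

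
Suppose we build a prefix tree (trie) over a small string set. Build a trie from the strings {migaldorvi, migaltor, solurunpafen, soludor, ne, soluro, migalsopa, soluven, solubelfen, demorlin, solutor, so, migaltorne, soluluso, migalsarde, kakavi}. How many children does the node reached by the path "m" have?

1

The children of the "m" node are the distinct next characters among strings starting with "m".
Distinct next characters after "m": i.
That node has 1 child edge.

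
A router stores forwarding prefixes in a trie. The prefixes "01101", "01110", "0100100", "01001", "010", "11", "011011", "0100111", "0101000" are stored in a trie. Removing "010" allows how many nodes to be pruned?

Walk "010" from the leaf back toward the root, removing each node that no remaining word uses.
Every node on "010" is still needed (e.g. by "0100100"), so nothing is freed.
Nodes removed: 0

0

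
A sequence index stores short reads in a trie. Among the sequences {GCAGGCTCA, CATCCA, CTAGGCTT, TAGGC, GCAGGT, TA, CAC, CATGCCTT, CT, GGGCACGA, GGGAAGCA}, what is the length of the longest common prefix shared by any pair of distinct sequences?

5

The deepest shared node is where two words last agree before diverging.
"GCAGGCTCA" and "GCAGGT" agree on "GCAGG" (5 characters) before diverging; nothing deeper is shared.
Longest shared-prefix length: 5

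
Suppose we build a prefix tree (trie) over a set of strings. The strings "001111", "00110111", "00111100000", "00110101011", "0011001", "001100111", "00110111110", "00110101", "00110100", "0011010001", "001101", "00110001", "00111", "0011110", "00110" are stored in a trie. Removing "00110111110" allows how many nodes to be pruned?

3

Walk "00110111110" from the leaf back toward the root, removing each node that no remaining word uses.
The suffix "110" (3 nodes) is used only by "00110111110"; "00110111" is itself a stored word, so pruning stops there.
Nodes removed: 3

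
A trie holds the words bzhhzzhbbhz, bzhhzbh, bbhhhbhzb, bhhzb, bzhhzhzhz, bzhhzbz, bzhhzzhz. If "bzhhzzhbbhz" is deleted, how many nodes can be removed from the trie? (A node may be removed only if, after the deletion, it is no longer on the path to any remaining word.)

A node on "bzhhzzhbbhz"'s path can go only if nothing else ends at it or branches off below it.
The suffix "bbhz" (4 nodes) is used only by "bzhhzzhbbhz"; the node for "bzhhzzh" still has the child "z", so pruning stops there.
Nodes removed: 4

4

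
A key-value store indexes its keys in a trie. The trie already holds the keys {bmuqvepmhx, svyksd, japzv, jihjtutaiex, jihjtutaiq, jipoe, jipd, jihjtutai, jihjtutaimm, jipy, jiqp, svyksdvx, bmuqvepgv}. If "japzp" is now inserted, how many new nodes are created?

The longest prefix of "japzp" already in the trie is "japz" (length 4).
New nodes needed: |"japzp"| − 4 = 5 − 4 = 1.

1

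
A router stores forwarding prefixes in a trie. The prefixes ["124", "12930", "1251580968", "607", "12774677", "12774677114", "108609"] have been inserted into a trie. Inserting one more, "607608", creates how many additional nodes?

3

The longest prefix of "607608" already in the trie is "607" (length 3).
Each of the 3 remaining characters creates one node.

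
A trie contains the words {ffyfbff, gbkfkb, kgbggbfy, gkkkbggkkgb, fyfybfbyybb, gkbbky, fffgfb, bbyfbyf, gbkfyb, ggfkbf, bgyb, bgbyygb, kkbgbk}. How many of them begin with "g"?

Filter for entries beginning with "g":
Words under "g": gbkfkb, gbkfyb, ggfkbf, gkbbky, gkkkbggkkgb
Count: 5

5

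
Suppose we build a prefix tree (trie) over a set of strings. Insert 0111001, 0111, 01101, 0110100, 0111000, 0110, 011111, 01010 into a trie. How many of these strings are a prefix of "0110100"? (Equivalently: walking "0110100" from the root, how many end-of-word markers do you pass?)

3

Check each prefix of "0110100" against the stored set — each match is an end-marker on the path.
Prefixes of the query that are stored words: "0110", "01101", "0110100"
Count: 3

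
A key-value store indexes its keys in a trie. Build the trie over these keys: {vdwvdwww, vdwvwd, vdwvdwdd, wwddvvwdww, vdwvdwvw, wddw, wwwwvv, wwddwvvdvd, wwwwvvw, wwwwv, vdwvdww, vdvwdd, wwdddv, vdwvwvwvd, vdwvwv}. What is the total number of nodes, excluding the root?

48

Trace insertions, counting only characters that open a new branch:
  "vdwvdwww" → 8 new (v, d, w, v, d, w, w, w)
  "vdwvwd" → prefix "vdwv" already present; 2 new (w, d)
  "vdwvdwdd" → prefix "vdwvdw" already present; 2 new (d, d)
  "wwddvvwdww" → 10 new (w, w, d, d, v, v, w, d, w, w)
  "vdwvdwvw" → prefix "vdwvdw" already present; 2 new (v, w)
  "wddw" → prefix "w" already present; 3 new (d, d, w)
  "wwwwvv" → prefix "ww" already present; 4 new (w, w, v, v)
  "wwddwvvdvd" → prefix "wwdd" already present; 6 new (w, v, v, d, v, d)
  "wwwwvvw" → prefix "wwwwvv" already present; 1 new (w)
  "wwwwv" → prefix "wwwwv" already present; 0 new (none)
  "vdwvdww" → prefix "vdwvdww" already present; 0 new (none)
  "vdvwdd" → prefix "vd" already present; 4 new (v, w, d, d)
  "wwdddv" → prefix "wwdd" already present; 2 new (d, v)
  "vdwvwvwvd" → prefix "vdwvw" already present; 4 new (v, w, v, d)
  "vdwvwv" → prefix "vdwvwv" already present; 0 new (none)
Total nodes = 8 + 2 + 2 + 10 + 2 + 3 + 4 + 6 + 1 + 0 + 0 + 4 + 2 + 4 + 0 = 48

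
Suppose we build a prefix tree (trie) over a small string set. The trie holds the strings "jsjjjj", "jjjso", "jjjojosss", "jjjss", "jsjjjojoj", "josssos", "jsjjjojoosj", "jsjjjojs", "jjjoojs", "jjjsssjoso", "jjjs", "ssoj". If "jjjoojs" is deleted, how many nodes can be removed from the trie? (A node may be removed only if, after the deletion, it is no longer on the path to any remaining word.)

3

A node on "jjjoojs"'s path can go only if nothing else ends at it or branches off below it.
The suffix "ojs" (3 nodes) is used only by "jjjoojs"; the node for "jjjo" still has the child "j", so pruning stops there.
Nodes removed: 3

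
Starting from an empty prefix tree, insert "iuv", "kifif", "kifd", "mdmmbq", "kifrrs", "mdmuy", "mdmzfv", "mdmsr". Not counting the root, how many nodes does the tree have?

25

Trace insertions, counting only characters that open a new branch:
  "iuv" → 3 new (i, u, v)
  "kifif" → 5 new (k, i, f, i, f)
  "kifd" → prefix "kif" already present; 1 new (d)
  "mdmmbq" → 6 new (m, d, m, m, b, q)
  "kifrrs" → prefix "kif" already present; 3 new (r, r, s)
  "mdmuy" → prefix "mdm" already present; 2 new (u, y)
  "mdmzfv" → prefix "mdm" already present; 3 new (z, f, v)
  "mdmsr" → prefix "mdm" already present; 2 new (s, r)
Total nodes = 3 + 5 + 1 + 6 + 3 + 2 + 3 + 2 = 25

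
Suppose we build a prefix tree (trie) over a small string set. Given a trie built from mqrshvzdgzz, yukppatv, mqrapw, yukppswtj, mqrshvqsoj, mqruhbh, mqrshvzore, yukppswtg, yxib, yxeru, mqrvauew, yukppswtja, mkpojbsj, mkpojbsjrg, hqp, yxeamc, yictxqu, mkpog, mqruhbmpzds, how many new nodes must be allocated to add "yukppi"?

1

The longest prefix of "yukppi" already in the trie is "yukpp" (length 5).
New nodes needed: |"yukppi"| − 5 = 6 − 5 = 1.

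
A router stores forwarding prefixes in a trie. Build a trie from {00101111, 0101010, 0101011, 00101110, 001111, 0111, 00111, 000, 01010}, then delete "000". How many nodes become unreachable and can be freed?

A node on "000"'s path can go only if nothing else ends at it or branches off below it.
The suffix "0" (1 node) is used only by "000"; the node for "00" still has the child "1", so pruning stops there.
Nodes removed: 1

1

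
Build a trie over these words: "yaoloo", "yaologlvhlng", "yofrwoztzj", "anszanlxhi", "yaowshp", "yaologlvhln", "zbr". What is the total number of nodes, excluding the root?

39

Count nodes per top-level branch (shared prefixes stored once):
  'a'-branch (anszanlxhi): 10 nodes
  'y'-branch (yaologlvhln, yaologlvhlng, yaoloo, yaowshp, yofrwoztzj): 26 nodes
  'z'-branch (zbr): 3 nodes
Sum: 39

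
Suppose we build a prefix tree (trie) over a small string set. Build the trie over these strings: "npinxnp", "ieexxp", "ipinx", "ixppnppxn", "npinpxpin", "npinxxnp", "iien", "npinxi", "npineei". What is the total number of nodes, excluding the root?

Trace insertions, counting only characters that open a new branch:
  "npinxnp" → 7 new (n, p, i, n, x, n, p)
  "ieexxp" → 6 new (i, e, e, x, x, p)
  "ipinx" → prefix "i" already present; 4 new (p, i, n, x)
  "ixppnppxn" → prefix "i" already present; 8 new (x, p, p, n, p, p, x, n)
  "npinpxpin" → prefix "npin" already present; 5 new (p, x, p, i, n)
  "npinxxnp" → prefix "npinx" already present; 3 new (x, n, p)
  "iien" → prefix "i" already present; 3 new (i, e, n)
  "npinxi" → prefix "npinx" already present; 1 new (i)
  "npineei" → prefix "npin" already present; 3 new (e, e, i)
Total nodes = 7 + 6 + 4 + 8 + 5 + 3 + 3 + 1 + 3 = 40

40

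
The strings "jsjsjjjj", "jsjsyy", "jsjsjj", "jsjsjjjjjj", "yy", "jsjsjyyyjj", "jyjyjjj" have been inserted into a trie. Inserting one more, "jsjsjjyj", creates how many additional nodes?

The longest prefix of "jsjsjjyj" already in the trie is "jsjsjj" (length 6).
Each of the 2 remaining characters creates one node.

2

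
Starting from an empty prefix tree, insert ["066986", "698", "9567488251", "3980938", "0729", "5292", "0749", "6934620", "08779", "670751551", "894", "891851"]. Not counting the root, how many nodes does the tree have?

59

For each word, the new-node count is its length minus the longest prefix already in the trie:
  "066986" → 6 new (0, 6, 6, 9, 8, 6)
  "698" → 3 new (6, 9, 8)
  "9567488251" → 10 new (9, 5, 6, 7, 4, 8, 8, 2, 5, 1)
  "3980938" → 7 new (3, 9, 8, 0, 9, 3, 8)
  "0729" → prefix "0" already present; 3 new (7, 2, 9)
  "5292" → 4 new (5, 2, 9, 2)
  "0749" → prefix "07" already present; 2 new (4, 9)
  "6934620" → prefix "69" already present; 5 new (3, 4, 6, 2, 0)
  "08779" → prefix "0" already present; 4 new (8, 7, 7, 9)
  "670751551" → prefix "6" already present; 8 new (7, 0, 7, 5, 1, 5, 5, 1)
  "894" → 3 new (8, 9, 4)
  "891851" → prefix "89" already present; 4 new (1, 8, 5, 1)
Total nodes = 6 + 3 + 10 + 7 + 3 + 4 + 2 + 5 + 4 + 8 + 3 + 4 = 59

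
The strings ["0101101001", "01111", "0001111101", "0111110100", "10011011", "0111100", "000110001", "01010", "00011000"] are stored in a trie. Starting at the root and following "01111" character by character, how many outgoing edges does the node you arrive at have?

Follow the path "01111" to its node, then look at its outgoing edges.
Distinct next characters after "01111": 0, 1.
That node has 2 child edges.

2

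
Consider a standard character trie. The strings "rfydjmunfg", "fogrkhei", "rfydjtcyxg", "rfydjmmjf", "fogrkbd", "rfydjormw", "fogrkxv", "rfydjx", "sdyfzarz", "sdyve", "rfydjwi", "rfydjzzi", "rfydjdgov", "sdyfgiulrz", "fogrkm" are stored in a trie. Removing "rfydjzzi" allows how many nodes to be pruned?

3

After clearing the end-marker at "rfydjzzi", prune upward until reaching a node still needed by another word.
The suffix "zzi" (3 nodes) is used only by "rfydjzzi"; the node for "rfydj" still has the child "m", so pruning stops there.
Nodes removed: 3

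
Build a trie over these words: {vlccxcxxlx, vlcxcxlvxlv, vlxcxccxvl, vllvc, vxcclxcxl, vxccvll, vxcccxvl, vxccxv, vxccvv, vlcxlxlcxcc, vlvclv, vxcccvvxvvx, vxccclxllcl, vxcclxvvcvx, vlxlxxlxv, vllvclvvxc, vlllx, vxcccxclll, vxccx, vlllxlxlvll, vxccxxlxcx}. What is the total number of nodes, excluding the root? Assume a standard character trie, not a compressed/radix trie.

103

Count nodes per top-level branch (shared prefixes stored once):
  'v'-branch (vlccxcxxlx, vlcxcxlvxlv, vlcxlxlcxcc, vlllx, vlllxlxlvll, vllvc, vllvclvvxc, vlvclv, vlxcxccxvl, vlxlxxlxv, vxccclxllcl, vxcccvvxvvx, vxcccxclll, vxcccxvl, vxcclxcxl, vxcclxvvcvx, vxccvll, vxccvv, vxccx, vxccxv, vxccxxlxcx): 103 nodes
Sum: 103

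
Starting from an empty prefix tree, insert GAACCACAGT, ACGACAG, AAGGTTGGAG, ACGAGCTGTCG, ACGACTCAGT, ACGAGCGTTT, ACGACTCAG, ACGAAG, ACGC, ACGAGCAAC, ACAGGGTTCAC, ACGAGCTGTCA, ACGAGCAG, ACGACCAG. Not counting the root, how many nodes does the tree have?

62

Insert word by word; a character creates a node only if that edge doesn't already exist:
  "GAACCACAGT" → 10 new (G, A, A, C, C, A, C, A, G, T)
  "ACGACAG" → 7 new (A, C, G, A, C, A, G)
  "AAGGTTGGAG" → prefix "A" already present; 9 new (A, G, G, T, T, G, G, A, G)
  "ACGAGCTGTCG" → prefix "ACGA" already present; 7 new (G, C, T, G, T, C, G)
  "ACGACTCAGT" → prefix "ACGAC" already present; 5 new (T, C, A, G, T)
  "ACGAGCGTTT" → prefix "ACGAGC" already present; 4 new (G, T, T, T)
  "ACGACTCAG" → prefix "ACGACTCAG" already present; 0 new (none)
  "ACGAAG" → prefix "ACGA" already present; 2 new (A, G)
  "ACGC" → prefix "ACG" already present; 1 new (C)
  "ACGAGCAAC" → prefix "ACGAGC" already present; 3 new (A, A, C)
  "ACAGGGTTCAC" → prefix "AC" already present; 9 new (A, G, G, G, T, T, C, A, C)
  "ACGAGCTGTCA" → prefix "ACGAGCTGTC" already present; 1 new (A)
  "ACGAGCAG" → prefix "ACGAGCA" already present; 1 new (G)
  "ACGACCAG" → prefix "ACGAC" already present; 3 new (C, A, G)
Total nodes = 10 + 7 + 9 + 7 + 5 + 4 + 0 + 2 + 1 + 3 + 9 + 1 + 1 + 3 = 62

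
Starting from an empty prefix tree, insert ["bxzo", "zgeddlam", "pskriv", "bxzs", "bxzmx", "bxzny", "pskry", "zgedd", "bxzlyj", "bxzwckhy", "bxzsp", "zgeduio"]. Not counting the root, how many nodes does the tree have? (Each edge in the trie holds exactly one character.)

36

Count nodes per top-level branch (shared prefixes stored once):
  'b'-branch (bxzlyj, bxzmx, bxzny, bxzo, bxzs, bxzsp, bxzwckhy): 18 nodes
  'p'-branch (pskriv, pskry): 7 nodes
  'z'-branch (zgedd, zgeddlam, zgeduio): 11 nodes
Sum: 36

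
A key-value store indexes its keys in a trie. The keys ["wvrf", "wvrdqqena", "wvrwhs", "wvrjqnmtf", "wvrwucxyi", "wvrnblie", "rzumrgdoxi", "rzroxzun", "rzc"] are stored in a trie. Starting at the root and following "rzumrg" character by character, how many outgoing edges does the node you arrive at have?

Follow the path "rzumrg" to its node, then look at its outgoing edges.
Distinct next characters after "rzumrg": d.
That node has 1 child edge.

1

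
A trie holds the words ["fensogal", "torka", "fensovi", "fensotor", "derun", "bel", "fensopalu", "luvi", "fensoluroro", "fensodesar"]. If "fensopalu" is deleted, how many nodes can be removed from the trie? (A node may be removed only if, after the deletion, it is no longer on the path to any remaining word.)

4

After clearing the end-marker at "fensopalu", prune upward until reaching a node still needed by another word.
The suffix "palu" (4 nodes) is used only by "fensopalu"; the node for "fenso" still has the child "g", so pruning stops there.
Nodes removed: 4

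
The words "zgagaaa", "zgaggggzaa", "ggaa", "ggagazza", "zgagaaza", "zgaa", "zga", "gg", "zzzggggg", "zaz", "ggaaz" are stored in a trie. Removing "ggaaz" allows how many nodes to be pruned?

Walk "ggaaz" from the leaf back toward the root, removing each node that no remaining word uses.
The suffix "z" (1 node) is used only by "ggaaz"; "ggaa" is itself a stored word, so pruning stops there.
Nodes removed: 1

1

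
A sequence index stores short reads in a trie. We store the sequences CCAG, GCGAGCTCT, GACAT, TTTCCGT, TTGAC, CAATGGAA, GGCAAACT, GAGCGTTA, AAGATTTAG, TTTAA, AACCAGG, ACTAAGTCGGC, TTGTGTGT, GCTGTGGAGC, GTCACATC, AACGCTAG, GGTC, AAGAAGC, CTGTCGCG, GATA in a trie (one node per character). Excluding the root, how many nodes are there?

112

Trace insertions, counting only characters that open a new branch:
  "CCAG" → 4 new (C, C, A, G)
  "GCGAGCTCT" → 9 new (G, C, G, A, G, C, T, C, T)
  "GACAT" → prefix "G" already present; 4 new (A, C, A, T)
  "TTTCCGT" → 7 new (T, T, T, C, C, G, T)
  "TTGAC" → prefix "TT" already present; 3 new (G, A, C)
  "CAATGGAA" → prefix "C" already present; 7 new (A, A, T, G, G, A, A)
  "GGCAAACT" → prefix "G" already present; 7 new (G, C, A, A, A, C, T)
  "GAGCGTTA" → prefix "GA" already present; 6 new (G, C, G, T, T, A)
  "AAGATTTAG" → 9 new (A, A, G, A, T, T, T, A, G)
  "TTTAA" → prefix "TTT" already present; 2 new (A, A)
  "AACCAGG" → prefix "AA" already present; 5 new (C, C, A, G, G)
  "ACTAAGTCGGC" → prefix "A" already present; 10 new (C, T, A, A, G, T, C, G, G, C)
  "TTGTGTGT" → prefix "TTG" already present; 5 new (T, G, T, G, T)
  "GCTGTGGAGC" → prefix "GC" already present; 8 new (T, G, T, G, G, A, G, C)
  "GTCACATC" → prefix "G" already present; 7 new (T, C, A, C, A, T, C)
  "AACGCTAG" → prefix "AAC" already present; 5 new (G, C, T, A, G)
  "GGTC" → prefix "GG" already present; 2 new (T, C)
  "AAGAAGC" → prefix "AAGA" already present; 3 new (A, G, C)
  "CTGTCGCG" → prefix "C" already present; 7 new (T, G, T, C, G, C, G)
  "GATA" → prefix "GA" already present; 2 new (T, A)
Total nodes = 4 + 9 + 4 + 7 + 3 + 7 + 7 + 6 + 9 + 2 + 5 + 10 + 5 + 8 + 7 + 5 + 2 + 3 + 7 + 2 = 112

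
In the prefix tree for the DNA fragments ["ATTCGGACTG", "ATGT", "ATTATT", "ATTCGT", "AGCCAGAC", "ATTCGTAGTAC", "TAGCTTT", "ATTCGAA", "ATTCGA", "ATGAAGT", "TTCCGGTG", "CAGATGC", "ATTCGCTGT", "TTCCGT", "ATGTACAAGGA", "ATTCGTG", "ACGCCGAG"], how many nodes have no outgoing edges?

14

A leaf is a node with no children — equivalently, the end of a word that is not a proper prefix of any other stored word.
Those words: "ACGCCGAG", "AGCCAGAC", "ATGAAGT", "ATGTACAAGGA", "ATTATT", "ATTCGAA", "ATTCGCTGT", "ATTCGGACTG", "ATTCGTAGTAC", "ATTCGTG", "CAGATGC", "TAGCTTT", "TTCCGGTG", "TTCCGT"
Leaf count: 14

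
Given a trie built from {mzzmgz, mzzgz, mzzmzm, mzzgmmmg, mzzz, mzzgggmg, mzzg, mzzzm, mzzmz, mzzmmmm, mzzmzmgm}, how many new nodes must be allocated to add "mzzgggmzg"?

"mzzgggm" is already a path in the trie; the remaining "zg" must be added.
So 9 − 7 = 2 new nodes.

2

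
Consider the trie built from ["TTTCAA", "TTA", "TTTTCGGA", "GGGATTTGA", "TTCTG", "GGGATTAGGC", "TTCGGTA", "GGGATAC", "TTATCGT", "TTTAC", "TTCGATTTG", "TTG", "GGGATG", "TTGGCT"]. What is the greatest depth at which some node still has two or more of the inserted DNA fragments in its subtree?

The deepest shared node is where two words last agree before diverging.
e.g. "GGGATTAGGC" and "GGGATTTGA" share the prefix "GGGATT" of length 6; no pair shares a longer one.
Longest shared-prefix length: 6

6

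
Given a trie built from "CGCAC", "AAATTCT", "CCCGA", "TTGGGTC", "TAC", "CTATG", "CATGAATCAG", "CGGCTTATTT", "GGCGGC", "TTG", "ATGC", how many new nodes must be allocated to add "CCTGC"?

Walking "CCTGC" from the root, the first 2 characters ("CC") follow existing edges; "T" is the first miss.
Each of the 3 remaining characters creates one node.

3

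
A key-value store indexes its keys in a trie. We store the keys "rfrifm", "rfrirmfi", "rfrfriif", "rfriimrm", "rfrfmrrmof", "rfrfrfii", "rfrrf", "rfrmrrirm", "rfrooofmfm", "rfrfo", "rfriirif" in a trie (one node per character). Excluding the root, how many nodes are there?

47

Trace insertions, counting only characters that open a new branch:
  "rfrifm" → 6 new (r, f, r, i, f, m)
  "rfrirmfi" → prefix "rfri" already present; 4 new (r, m, f, i)
  "rfrfriif" → prefix "rfr" already present; 5 new (f, r, i, i, f)
  "rfriimrm" → prefix "rfri" already present; 4 new (i, m, r, m)
  "rfrfmrrmof" → prefix "rfrf" already present; 6 new (m, r, r, m, o, f)
  "rfrfrfii" → prefix "rfrfr" already present; 3 new (f, i, i)
  "rfrrf" → prefix "rfr" already present; 2 new (r, f)
  "rfrmrrirm" → prefix "rfr" already present; 6 new (m, r, r, i, r, m)
  "rfrooofmfm" → prefix "rfr" already present; 7 new (o, o, o, f, m, f, m)
  "rfrfo" → prefix "rfrf" already present; 1 new (o)
  "rfriirif" → prefix "rfrii" already present; 3 new (r, i, f)
Total nodes = 6 + 4 + 5 + 4 + 6 + 3 + 2 + 6 + 7 + 1 + 3 = 47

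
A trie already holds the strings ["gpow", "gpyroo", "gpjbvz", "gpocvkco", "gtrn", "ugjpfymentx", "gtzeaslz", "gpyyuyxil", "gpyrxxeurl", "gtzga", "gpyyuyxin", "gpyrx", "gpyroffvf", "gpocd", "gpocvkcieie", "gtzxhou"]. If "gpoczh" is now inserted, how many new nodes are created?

The longest prefix of "gpoczh" already in the trie is "gpoc" (length 4).
So 6 − 4 = 2 new nodes.

2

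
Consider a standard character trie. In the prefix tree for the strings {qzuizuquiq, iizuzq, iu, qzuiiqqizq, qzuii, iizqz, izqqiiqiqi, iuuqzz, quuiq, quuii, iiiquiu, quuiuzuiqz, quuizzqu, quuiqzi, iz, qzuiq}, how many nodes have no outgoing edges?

12

A leaf is a node with no children — equivalently, the end of a word that is not a proper prefix of any other stored word.
Those words: "iiiquiu", "iizqz", "iizuzq", "iuuqzz", "izqqiiqiqi", "quuii", "quuiqzi", "quuiuzuiqz", "quuizzqu", "qzuiiqqizq", "qzuiq", "qzuizuquiq"
Leaf count: 12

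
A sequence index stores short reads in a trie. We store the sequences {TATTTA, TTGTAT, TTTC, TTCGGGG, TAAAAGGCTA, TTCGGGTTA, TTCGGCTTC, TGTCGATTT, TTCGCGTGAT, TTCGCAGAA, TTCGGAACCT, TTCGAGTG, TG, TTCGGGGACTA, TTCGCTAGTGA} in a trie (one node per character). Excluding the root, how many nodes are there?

70

Insert word by word; a character creates a node only if that edge doesn't already exist:
  "TATTTA" → 6 new (T, A, T, T, T, A)
  "TTGTAT" → prefix "T" already present; 5 new (T, G, T, A, T)
  "TTTC" → prefix "TT" already present; 2 new (T, C)
  "TTCGGGG" → prefix "TT" already present; 5 new (C, G, G, G, G)
  "TAAAAGGCTA" → prefix "TA" already present; 8 new (A, A, A, G, G, C, T, A)
  "TTCGGGTTA" → prefix "TTCGGG" already present; 3 new (T, T, A)
  "TTCGGCTTC" → prefix "TTCGG" already present; 4 new (C, T, T, C)
  "TGTCGATTT" → prefix "T" already present; 8 new (G, T, C, G, A, T, T, T)
  "TTCGCGTGAT" → prefix "TTCG" already present; 6 new (C, G, T, G, A, T)
  "TTCGCAGAA" → prefix "TTCGC" already present; 4 new (A, G, A, A)
  "TTCGGAACCT" → prefix "TTCGG" already present; 5 new (A, A, C, C, T)
  "TTCGAGTG" → prefix "TTCG" already present; 4 new (A, G, T, G)
  "TG" → prefix "TG" already present; 0 new (none)
  "TTCGGGGACTA" → prefix "TTCGGGG" already present; 4 new (A, C, T, A)
  "TTCGCTAGTGA" → prefix "TTCGC" already present; 6 new (T, A, G, T, G, A)
Total nodes = 6 + 5 + 2 + 5 + 8 + 3 + 4 + 8 + 6 + 4 + 5 + 4 + 0 + 4 + 6 = 70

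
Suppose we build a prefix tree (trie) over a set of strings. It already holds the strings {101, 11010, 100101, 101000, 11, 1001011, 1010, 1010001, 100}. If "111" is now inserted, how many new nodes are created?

"11" is already a path in the trie; the remaining "1" must be added.
New nodes needed: |"111"| − 2 = 3 − 2 = 1.

1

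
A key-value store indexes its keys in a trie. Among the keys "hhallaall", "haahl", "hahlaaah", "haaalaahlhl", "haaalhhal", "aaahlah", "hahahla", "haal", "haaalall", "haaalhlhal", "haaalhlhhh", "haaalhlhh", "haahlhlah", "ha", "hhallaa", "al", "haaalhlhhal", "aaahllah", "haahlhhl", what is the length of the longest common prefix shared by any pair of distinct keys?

Equivalently: take the maximum, over all pairs, of their longest common prefix length.
"haaalhlhh" and "haaalhlhhal" agree on "haaalhlhh" (9 characters) before diverging; nothing deeper is shared.
Longest shared-prefix length: 9

9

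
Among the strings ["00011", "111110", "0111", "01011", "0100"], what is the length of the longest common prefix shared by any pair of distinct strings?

Look for the deepest trie node that still has at least two words in its subtree.
e.g. "0100" and "01011" share the prefix "010" of length 3; no pair shares a longer one.
Longest shared-prefix length: 3

3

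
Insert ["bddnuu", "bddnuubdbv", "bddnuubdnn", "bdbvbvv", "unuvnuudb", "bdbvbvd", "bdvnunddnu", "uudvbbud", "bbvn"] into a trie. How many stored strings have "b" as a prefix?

Filter for entries beginning with "b":
Words under "b": bbvn, bdbvbvd, bdbvbvv, bddnuu, bddnuubdbv, bddnuubdnn, bdvnunddnu
Count: 7

7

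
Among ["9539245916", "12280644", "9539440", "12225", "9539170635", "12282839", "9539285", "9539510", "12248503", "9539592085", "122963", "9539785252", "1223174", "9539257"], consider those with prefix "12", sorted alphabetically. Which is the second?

Filter for "12…" and sort: "12225", "1223174", "12248503", "12280644", "12282839", "122963"
Position 2: 1223174

1223174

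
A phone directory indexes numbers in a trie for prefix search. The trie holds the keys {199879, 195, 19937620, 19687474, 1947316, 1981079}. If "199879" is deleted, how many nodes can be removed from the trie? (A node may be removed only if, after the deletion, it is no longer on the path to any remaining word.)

3

Walk "199879" from the leaf back toward the root, removing each node that no remaining word uses.
The suffix "879" (3 nodes) is used only by "199879"; the node for "199" still has the child "3", so pruning stops there.
Nodes removed: 3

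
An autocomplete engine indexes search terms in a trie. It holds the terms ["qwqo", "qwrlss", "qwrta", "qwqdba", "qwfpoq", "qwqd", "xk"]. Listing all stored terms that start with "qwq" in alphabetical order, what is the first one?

qwqd

DFS of the "qwq" subtree visits, in order: "qwqd", "qwqdba", "qwqo"
Position 1: qwqd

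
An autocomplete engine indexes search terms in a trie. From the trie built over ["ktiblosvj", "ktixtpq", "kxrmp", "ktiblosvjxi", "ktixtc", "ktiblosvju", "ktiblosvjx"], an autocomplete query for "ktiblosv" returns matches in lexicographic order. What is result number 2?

ktiblosvju

Filter for "ktiblosv…" and sort: "ktiblosvj", "ktiblosvju", "ktiblosvjx", "ktiblosvjxi"
The 2nd is ktiblosvju.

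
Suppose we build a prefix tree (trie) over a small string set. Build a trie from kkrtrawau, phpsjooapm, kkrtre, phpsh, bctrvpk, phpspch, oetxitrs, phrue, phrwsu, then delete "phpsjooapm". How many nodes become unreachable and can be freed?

After clearing the end-marker at "phpsjooapm", prune upward until reaching a node still needed by another word.
The suffix "jooapm" (6 nodes) is used only by "phpsjooapm"; the node for "phps" still has the child "h", so pruning stops there.
Nodes removed: 6

6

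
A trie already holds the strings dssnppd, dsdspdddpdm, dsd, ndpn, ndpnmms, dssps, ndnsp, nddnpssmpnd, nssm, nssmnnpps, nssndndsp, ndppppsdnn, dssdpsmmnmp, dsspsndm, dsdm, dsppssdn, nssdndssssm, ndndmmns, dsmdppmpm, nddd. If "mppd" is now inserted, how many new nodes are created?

4

"mppd" shares no prefix with any stored word, so all 4 characters open new nodes.
4 − 0 = 4 new nodes.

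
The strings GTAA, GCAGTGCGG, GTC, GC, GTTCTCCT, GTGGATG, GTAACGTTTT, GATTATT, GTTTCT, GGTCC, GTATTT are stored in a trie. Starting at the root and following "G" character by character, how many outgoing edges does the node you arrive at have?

Walk "G" from the root, arriving at one node.
Distinct next characters after "G": A, C, G, T.
That node has 4 child edges.

4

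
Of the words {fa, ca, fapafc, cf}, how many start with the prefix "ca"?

1

Traverse to the node for "ca", then collect every word in that subtree.
Matches: "ca"
Count: 1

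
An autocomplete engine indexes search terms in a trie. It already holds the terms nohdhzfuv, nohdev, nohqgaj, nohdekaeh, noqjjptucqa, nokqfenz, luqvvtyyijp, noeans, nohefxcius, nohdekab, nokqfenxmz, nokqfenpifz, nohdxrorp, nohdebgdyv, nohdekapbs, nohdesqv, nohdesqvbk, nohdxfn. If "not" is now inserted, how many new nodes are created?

The longest prefix of "not" already in the trie is "no" (length 2).
New nodes needed: |"not"| − 2 = 3 − 2 = 1.

1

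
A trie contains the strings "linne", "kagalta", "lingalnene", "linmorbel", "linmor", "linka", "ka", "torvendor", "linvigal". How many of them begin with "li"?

6

Walk to "li"; the words in its subtree are exactly those with that prefix.
Words under "li": lingalnene, linka, linmor, linmorbel, linne, linvigal
Count: 6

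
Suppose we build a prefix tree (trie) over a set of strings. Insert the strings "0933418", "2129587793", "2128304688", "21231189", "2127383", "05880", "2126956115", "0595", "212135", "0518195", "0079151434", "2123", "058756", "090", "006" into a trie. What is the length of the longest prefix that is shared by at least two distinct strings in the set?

Equivalently: take the maximum, over all pairs, of their longest common prefix length.
"2123" and "21231189" agree on "2123" (4 characters) before diverging; nothing deeper is shared.
Longest shared-prefix length: 4

4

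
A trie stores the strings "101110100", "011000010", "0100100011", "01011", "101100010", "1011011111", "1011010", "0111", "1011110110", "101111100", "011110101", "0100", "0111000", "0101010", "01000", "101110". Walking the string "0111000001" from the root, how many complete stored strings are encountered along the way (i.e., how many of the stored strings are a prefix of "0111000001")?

Check each prefix of "0111000001" against the stored set — each match is an end-marker on the path.
Prefixes of the query that are stored words: "0111", "0111000"
Count: 2

2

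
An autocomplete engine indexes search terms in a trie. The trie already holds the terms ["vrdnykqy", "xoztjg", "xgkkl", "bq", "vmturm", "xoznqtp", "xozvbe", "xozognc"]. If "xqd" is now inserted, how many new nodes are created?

2

Walking "xqd" from the root, the first 1 characters ("x") follow existing edges; "q" is the first miss.
So 3 − 1 = 2 new nodes.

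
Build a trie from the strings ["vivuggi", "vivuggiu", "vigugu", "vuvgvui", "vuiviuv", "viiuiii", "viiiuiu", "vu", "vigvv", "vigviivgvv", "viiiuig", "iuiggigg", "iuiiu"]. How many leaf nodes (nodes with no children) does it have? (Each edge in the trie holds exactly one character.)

11

A leaf is a node with no children — equivalently, the end of a word that is not a proper prefix of any other stored word.
Those words: "iuiggigg", "iuiiu", "vigugu", "vigviivgvv", "vigvv", "viiiuig", "viiiuiu", "viiuiii", "vivuggiu", "vuiviuv", "vuvgvui"
Leaf count: 11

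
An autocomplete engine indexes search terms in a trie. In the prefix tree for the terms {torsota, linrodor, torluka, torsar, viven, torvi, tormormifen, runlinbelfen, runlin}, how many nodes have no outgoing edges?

A leaf is a node with no children — equivalently, the end of a word that is not a proper prefix of any other stored word.
Those words: "linrodor", "runlinbelfen", "torluka", "tormormifen", "torsar", "torsota", "torvi", "viven"
Leaf count: 8

8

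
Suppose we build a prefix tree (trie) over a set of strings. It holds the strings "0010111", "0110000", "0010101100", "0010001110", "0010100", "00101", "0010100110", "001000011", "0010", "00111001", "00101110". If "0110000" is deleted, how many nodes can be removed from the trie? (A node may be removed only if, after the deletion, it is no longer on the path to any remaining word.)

A node on "0110000"'s path can go only if nothing else ends at it or branches off below it.
The suffix "110000" (6 nodes) is used only by "0110000"; the node for "0" still has the child "0", so pruning stops there.
Nodes removed: 6

6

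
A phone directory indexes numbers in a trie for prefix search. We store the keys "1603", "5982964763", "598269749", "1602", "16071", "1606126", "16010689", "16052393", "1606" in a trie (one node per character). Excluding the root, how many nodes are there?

Trie structure (* marks end of a word):
(root)
├─ 1
│  └─ 6
│     └─ 0
│        ├─ 1
│        │  └─ 0
│        │     └─ 6
│        │        └─ 8
│        │           └─ 9 *
│        ├─ 2 *
│        ├─ 3 *
│        ├─ 5
│        │  └─ 2
│        │     └─ 3
│        │        └─ 9
│        │           └─ 3 *
│        ├─ 6 *
│        │  └─ 1
│        │     └─ 2
│        │        └─ 6 *
│        └─ 7
│           └─ 1 *
└─ 5
   └─ 9
      └─ 8
         └─ 2
            ├─ 6
            │  └─ 9
            │     └─ 7
            │        └─ 4
            │           └─ 9 *
            └─ 9
               └─ 6
                  └─ 4
                     └─ 7
                        └─ 6
                           └─ 3 *
Counting every labelled node above: 36.

36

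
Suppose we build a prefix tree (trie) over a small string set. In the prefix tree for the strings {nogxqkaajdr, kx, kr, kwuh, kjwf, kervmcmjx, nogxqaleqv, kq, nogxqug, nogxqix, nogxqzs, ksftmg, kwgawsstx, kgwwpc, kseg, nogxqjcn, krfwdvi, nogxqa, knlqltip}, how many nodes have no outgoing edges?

A leaf is a node with no children — equivalently, the end of a word that is not a proper prefix of any other stored word.
Those words: "kervmcmjx", "kgwwpc", "kjwf", "knlqltip", "kq", "krfwdvi", "kseg", "ksftmg", "kwgawsstx", "kwuh", "kx", "nogxqaleqv", "nogxqix", "nogxqjcn", "nogxqkaajdr", "nogxqug", "nogxqzs"
Leaf count: 17

17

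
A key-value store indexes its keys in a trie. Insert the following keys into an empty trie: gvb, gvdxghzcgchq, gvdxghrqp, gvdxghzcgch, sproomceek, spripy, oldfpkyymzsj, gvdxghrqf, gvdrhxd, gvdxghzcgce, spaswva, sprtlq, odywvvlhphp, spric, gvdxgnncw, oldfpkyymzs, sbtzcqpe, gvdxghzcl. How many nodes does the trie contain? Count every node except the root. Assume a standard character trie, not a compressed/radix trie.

Trace insertions, counting only characters that open a new branch:
  "gvb" → 3 new (g, v, b)
  "gvdxghzcgchq" → prefix "gv" already present; 10 new (d, x, g, h, z, c, g, c, h, q)
  "gvdxghrqp" → prefix "gvdxgh" already present; 3 new (r, q, p)
  "gvdxghzcgch" → prefix "gvdxghzcgch" already present; 0 new (none)
  "sproomceek" → 10 new (s, p, r, o, o, m, c, e, e, k)
  "spripy" → prefix "spr" already present; 3 new (i, p, y)
  "oldfpkyymzsj" → 12 new (o, l, d, f, p, k, y, y, m, z, s, j)
  "gvdxghrqf" → prefix "gvdxghrq" already present; 1 new (f)
  "gvdrhxd" → prefix "gvd" already present; 4 new (r, h, x, d)
  "gvdxghzcgce" → prefix "gvdxghzcgc" already present; 1 new (e)
  "spaswva" → prefix "sp" already present; 5 new (a, s, w, v, a)
  "sprtlq" → prefix "spr" already present; 3 new (t, l, q)
  "odywvvlhphp" → prefix "o" already present; 10 new (d, y, w, v, v, l, h, p, h, p)
  "spric" → prefix "spri" already present; 1 new (c)
  "gvdxgnncw" → prefix "gvdxg" already present; 4 new (n, n, c, w)
  "oldfpkyymzs" → prefix "oldfpkyymzs" already present; 0 new (none)
  "sbtzcqpe" → prefix "s" already present; 7 new (b, t, z, c, q, p, e)
  "gvdxghzcl" → prefix "gvdxghzc" already present; 1 new (l)
Total nodes = 3 + 10 + 3 + 0 + 10 + 3 + 12 + 1 + 4 + 1 + 5 + 3 + 10 + 1 + 4 + 0 + 7 + 1 = 78

78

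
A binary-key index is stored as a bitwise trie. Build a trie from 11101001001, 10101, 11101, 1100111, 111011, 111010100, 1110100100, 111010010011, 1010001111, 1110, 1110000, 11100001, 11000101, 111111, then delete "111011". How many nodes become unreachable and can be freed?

1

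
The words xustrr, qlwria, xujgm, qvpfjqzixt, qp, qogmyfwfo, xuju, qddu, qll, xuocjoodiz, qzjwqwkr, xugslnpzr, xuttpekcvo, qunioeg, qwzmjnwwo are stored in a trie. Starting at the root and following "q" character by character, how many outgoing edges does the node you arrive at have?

8

The children of the "q" node are the distinct next characters among strings starting with "q".
Distinct next characters after "q": d, l, o, p, u, v, w, z.
That node has 8 child edges.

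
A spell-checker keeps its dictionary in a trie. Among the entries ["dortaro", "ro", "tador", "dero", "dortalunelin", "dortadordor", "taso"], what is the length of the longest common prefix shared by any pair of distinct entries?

5

Equivalently: take the maximum, over all pairs, of their longest common prefix length.
e.g. "dortadordor" and "dortalunelin" share the prefix "dorta" of length 5; no pair shares a longer one.
Longest shared-prefix length: 5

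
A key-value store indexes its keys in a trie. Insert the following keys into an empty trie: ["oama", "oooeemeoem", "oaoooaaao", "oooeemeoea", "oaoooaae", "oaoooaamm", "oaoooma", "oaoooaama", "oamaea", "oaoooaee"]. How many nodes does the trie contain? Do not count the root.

Insert word by word; a character creates a node only if that edge doesn't already exist:
  "oama" → 4 new (o, a, m, a)
  "oooeemeoem" → prefix "o" already present; 9 new (o, o, e, e, m, e, o, e, m)
  "oaoooaaao" → prefix "oa" already present; 7 new (o, o, o, a, a, a, o)
  "oooeemeoea" → prefix "oooeemeoe" already present; 1 new (a)
  "oaoooaae" → prefix "oaoooaa" already present; 1 new (e)
  "oaoooaamm" → prefix "oaoooaa" already present; 2 new (m, m)
  "oaoooma" → prefix "oaooo" already present; 2 new (m, a)
  "oaoooaama" → prefix "oaoooaam" already present; 1 new (a)
  "oamaea" → prefix "oama" already present; 2 new (e, a)
  "oaoooaee" → prefix "oaoooa" already present; 2 new (e, e)
Total nodes = 4 + 9 + 7 + 1 + 1 + 2 + 2 + 1 + 2 + 2 = 31

31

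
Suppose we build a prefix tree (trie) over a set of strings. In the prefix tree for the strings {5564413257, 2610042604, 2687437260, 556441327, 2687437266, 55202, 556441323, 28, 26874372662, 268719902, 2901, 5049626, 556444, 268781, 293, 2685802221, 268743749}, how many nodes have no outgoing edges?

16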